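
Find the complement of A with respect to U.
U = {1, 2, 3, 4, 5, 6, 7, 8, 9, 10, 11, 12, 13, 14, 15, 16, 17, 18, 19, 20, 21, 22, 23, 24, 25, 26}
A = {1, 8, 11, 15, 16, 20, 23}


Universal set U = {1, 2, 3, 4, 5, 6, 7, 8, 9, 10, 11, 12, 13, 14, 15, 16, 17, 18, 19, 20, 21, 22, 23, 24, 25, 26}
Set A = {1, 8, 11, 15, 16, 20, 23}
A' = U \ A = elements in U but not in A
Checking each element of U:
1 (in A, exclude), 2 (not in A, include), 3 (not in A, include), 4 (not in A, include), 5 (not in A, include), 6 (not in A, include), 7 (not in A, include), 8 (in A, exclude), 9 (not in A, include), 10 (not in A, include), 11 (in A, exclude), 12 (not in A, include), 13 (not in A, include), 14 (not in A, include), 15 (in A, exclude), 16 (in A, exclude), 17 (not in A, include), 18 (not in A, include), 19 (not in A, include), 20 (in A, exclude), 21 (not in A, include), 22 (not in A, include), 23 (in A, exclude), 24 (not in A, include), 25 (not in A, include), 26 (not in A, include)
A' = {2, 3, 4, 5, 6, 7, 9, 10, 12, 13, 14, 17, 18, 19, 21, 22, 24, 25, 26}

{2, 3, 4, 5, 6, 7, 9, 10, 12, 13, 14, 17, 18, 19, 21, 22, 24, 25, 26}


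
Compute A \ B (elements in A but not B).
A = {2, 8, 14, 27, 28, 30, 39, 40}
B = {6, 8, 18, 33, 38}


Set A = {2, 8, 14, 27, 28, 30, 39, 40}
Set B = {6, 8, 18, 33, 38}
A \ B includes elements in A that are not in B.
Check each element of A:
2 (not in B, keep), 8 (in B, remove), 14 (not in B, keep), 27 (not in B, keep), 28 (not in B, keep), 30 (not in B, keep), 39 (not in B, keep), 40 (not in B, keep)
A \ B = {2, 14, 27, 28, 30, 39, 40}

{2, 14, 27, 28, 30, 39, 40}


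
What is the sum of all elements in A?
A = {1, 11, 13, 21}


Set A = {1, 11, 13, 21}
Sum = 1 + 11 + 13 + 21 = 46

46


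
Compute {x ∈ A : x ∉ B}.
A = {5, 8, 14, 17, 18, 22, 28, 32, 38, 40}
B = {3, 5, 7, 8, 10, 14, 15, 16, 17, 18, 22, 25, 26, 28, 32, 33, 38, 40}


Set A = {5, 8, 14, 17, 18, 22, 28, 32, 38, 40}
Set B = {3, 5, 7, 8, 10, 14, 15, 16, 17, 18, 22, 25, 26, 28, 32, 33, 38, 40}
Check each element of A against B:
5 ∈ B, 8 ∈ B, 14 ∈ B, 17 ∈ B, 18 ∈ B, 22 ∈ B, 28 ∈ B, 32 ∈ B, 38 ∈ B, 40 ∈ B
Elements of A not in B: {}

{}


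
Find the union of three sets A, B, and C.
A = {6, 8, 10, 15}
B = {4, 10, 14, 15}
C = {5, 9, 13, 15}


Set A = {6, 8, 10, 15}
Set B = {4, 10, 14, 15}
Set C = {5, 9, 13, 15}
First, A ∪ B = {4, 6, 8, 10, 14, 15}
Then, (A ∪ B) ∪ C = {4, 5, 6, 8, 9, 10, 13, 14, 15}

{4, 5, 6, 8, 9, 10, 13, 14, 15}


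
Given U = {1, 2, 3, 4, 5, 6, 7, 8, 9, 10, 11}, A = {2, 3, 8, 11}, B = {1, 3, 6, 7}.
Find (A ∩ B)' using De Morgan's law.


U = {1, 2, 3, 4, 5, 6, 7, 8, 9, 10, 11}
A = {2, 3, 8, 11}, B = {1, 3, 6, 7}
A ∩ B = {3}
(A ∩ B)' = U \ (A ∩ B) = {1, 2, 4, 5, 6, 7, 8, 9, 10, 11}
Verification via A' ∪ B': A' = {1, 4, 5, 6, 7, 9, 10}, B' = {2, 4, 5, 8, 9, 10, 11}
A' ∪ B' = {1, 2, 4, 5, 6, 7, 8, 9, 10, 11} ✓

{1, 2, 4, 5, 6, 7, 8, 9, 10, 11}


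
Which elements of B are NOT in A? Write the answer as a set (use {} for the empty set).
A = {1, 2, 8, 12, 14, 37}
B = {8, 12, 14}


Set A = {1, 2, 8, 12, 14, 37}
Set B = {8, 12, 14}
Check each element of B against A:
8 ∈ A, 12 ∈ A, 14 ∈ A
Elements of B not in A: {}

{}


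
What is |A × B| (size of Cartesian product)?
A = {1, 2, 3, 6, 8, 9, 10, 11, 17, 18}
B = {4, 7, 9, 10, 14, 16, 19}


Set A = {1, 2, 3, 6, 8, 9, 10, 11, 17, 18} has 10 elements.
Set B = {4, 7, 9, 10, 14, 16, 19} has 7 elements.
|A × B| = |A| × |B| = 10 × 7 = 70

70


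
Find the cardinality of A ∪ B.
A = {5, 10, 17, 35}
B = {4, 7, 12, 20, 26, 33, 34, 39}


Set A = {5, 10, 17, 35}, |A| = 4
Set B = {4, 7, 12, 20, 26, 33, 34, 39}, |B| = 8
A ∩ B = {}, |A ∩ B| = 0
|A ∪ B| = |A| + |B| - |A ∩ B| = 4 + 8 - 0 = 12

12


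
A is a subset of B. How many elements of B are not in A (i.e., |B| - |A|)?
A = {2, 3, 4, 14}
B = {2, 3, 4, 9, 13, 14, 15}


Set A = {2, 3, 4, 14}, |A| = 4
Set B = {2, 3, 4, 9, 13, 14, 15}, |B| = 7
Since A ⊆ B: B \ A = {9, 13, 15}
|B| - |A| = 7 - 4 = 3

3


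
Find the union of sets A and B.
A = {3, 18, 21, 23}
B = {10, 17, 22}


Set A = {3, 18, 21, 23}
Set B = {10, 17, 22}
A ∪ B includes all elements in either set.
Elements from A: {3, 18, 21, 23}
Elements from B not already included: {10, 17, 22}
A ∪ B = {3, 10, 17, 18, 21, 22, 23}

{3, 10, 17, 18, 21, 22, 23}


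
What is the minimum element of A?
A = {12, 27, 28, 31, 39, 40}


Set A = {12, 27, 28, 31, 39, 40}
Elements in ascending order: 12, 27, 28, 31, 39, 40
The smallest element is 12.

12


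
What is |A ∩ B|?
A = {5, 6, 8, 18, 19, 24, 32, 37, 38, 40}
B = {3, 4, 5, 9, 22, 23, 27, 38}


Set A = {5, 6, 8, 18, 19, 24, 32, 37, 38, 40}
Set B = {3, 4, 5, 9, 22, 23, 27, 38}
A ∩ B = {5, 38}
|A ∩ B| = 2

2


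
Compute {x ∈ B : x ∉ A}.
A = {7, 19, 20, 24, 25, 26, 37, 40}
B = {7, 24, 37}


Set A = {7, 19, 20, 24, 25, 26, 37, 40}
Set B = {7, 24, 37}
Check each element of B against A:
7 ∈ A, 24 ∈ A, 37 ∈ A
Elements of B not in A: {}

{}


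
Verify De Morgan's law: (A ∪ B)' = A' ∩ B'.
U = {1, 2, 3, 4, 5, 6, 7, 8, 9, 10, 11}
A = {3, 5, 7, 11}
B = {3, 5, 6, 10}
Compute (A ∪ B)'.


U = {1, 2, 3, 4, 5, 6, 7, 8, 9, 10, 11}
A = {3, 5, 7, 11}, B = {3, 5, 6, 10}
A ∪ B = {3, 5, 6, 7, 10, 11}
(A ∪ B)' = U \ (A ∪ B) = {1, 2, 4, 8, 9}
Verification via A' ∩ B': A' = {1, 2, 4, 6, 8, 9, 10}, B' = {1, 2, 4, 7, 8, 9, 11}
A' ∩ B' = {1, 2, 4, 8, 9} ✓

{1, 2, 4, 8, 9}


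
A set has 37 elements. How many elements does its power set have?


The set has 37 elements.
The power set contains all possible subsets.
|P(A)| = 2^|A| = 2^37 = 137438953472

137438953472


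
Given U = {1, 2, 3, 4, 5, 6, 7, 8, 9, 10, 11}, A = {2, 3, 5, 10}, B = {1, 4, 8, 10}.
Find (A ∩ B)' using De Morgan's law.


U = {1, 2, 3, 4, 5, 6, 7, 8, 9, 10, 11}
A = {2, 3, 5, 10}, B = {1, 4, 8, 10}
A ∩ B = {10}
(A ∩ B)' = U \ (A ∩ B) = {1, 2, 3, 4, 5, 6, 7, 8, 9, 11}
Verification via A' ∪ B': A' = {1, 4, 6, 7, 8, 9, 11}, B' = {2, 3, 5, 6, 7, 9, 11}
A' ∪ B' = {1, 2, 3, 4, 5, 6, 7, 8, 9, 11} ✓

{1, 2, 3, 4, 5, 6, 7, 8, 9, 11}


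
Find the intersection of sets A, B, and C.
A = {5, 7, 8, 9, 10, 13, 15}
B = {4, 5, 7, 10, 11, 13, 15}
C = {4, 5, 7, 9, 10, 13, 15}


Set A = {5, 7, 8, 9, 10, 13, 15}
Set B = {4, 5, 7, 10, 11, 13, 15}
Set C = {4, 5, 7, 9, 10, 13, 15}
First, A ∩ B = {5, 7, 10, 13, 15}
Then, (A ∩ B) ∩ C = {5, 7, 10, 13, 15}

{5, 7, 10, 13, 15}


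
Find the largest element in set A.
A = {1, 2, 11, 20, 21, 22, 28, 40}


Set A = {1, 2, 11, 20, 21, 22, 28, 40}
Elements in ascending order: 1, 2, 11, 20, 21, 22, 28, 40
The largest element is 40.

40


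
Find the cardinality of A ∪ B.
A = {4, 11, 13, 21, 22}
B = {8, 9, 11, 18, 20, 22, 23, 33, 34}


Set A = {4, 11, 13, 21, 22}, |A| = 5
Set B = {8, 9, 11, 18, 20, 22, 23, 33, 34}, |B| = 9
A ∩ B = {11, 22}, |A ∩ B| = 2
|A ∪ B| = |A| + |B| - |A ∩ B| = 5 + 9 - 2 = 12

12


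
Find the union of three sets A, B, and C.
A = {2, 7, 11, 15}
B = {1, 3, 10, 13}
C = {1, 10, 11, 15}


Set A = {2, 7, 11, 15}
Set B = {1, 3, 10, 13}
Set C = {1, 10, 11, 15}
First, A ∪ B = {1, 2, 3, 7, 10, 11, 13, 15}
Then, (A ∪ B) ∪ C = {1, 2, 3, 7, 10, 11, 13, 15}

{1, 2, 3, 7, 10, 11, 13, 15}


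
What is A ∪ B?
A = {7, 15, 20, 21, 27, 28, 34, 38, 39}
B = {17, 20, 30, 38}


Set A = {7, 15, 20, 21, 27, 28, 34, 38, 39}
Set B = {17, 20, 30, 38}
A ∪ B includes all elements in either set.
Elements from A: {7, 15, 20, 21, 27, 28, 34, 38, 39}
Elements from B not already included: {17, 30}
A ∪ B = {7, 15, 17, 20, 21, 27, 28, 30, 34, 38, 39}

{7, 15, 17, 20, 21, 27, 28, 30, 34, 38, 39}


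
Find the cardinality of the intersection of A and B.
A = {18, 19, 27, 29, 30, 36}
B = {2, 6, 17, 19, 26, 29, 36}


Set A = {18, 19, 27, 29, 30, 36}
Set B = {2, 6, 17, 19, 26, 29, 36}
A ∩ B = {19, 29, 36}
|A ∩ B| = 3

3


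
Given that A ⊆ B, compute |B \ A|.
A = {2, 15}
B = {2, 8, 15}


Set A = {2, 15}, |A| = 2
Set B = {2, 8, 15}, |B| = 3
Since A ⊆ B: B \ A = {8}
|B| - |A| = 3 - 2 = 1

1


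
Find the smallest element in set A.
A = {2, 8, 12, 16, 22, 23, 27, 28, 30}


Set A = {2, 8, 12, 16, 22, 23, 27, 28, 30}
Elements in ascending order: 2, 8, 12, 16, 22, 23, 27, 28, 30
The smallest element is 2.

2


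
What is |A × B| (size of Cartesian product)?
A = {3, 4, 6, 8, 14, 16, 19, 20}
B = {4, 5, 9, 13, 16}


Set A = {3, 4, 6, 8, 14, 16, 19, 20} has 8 elements.
Set B = {4, 5, 9, 13, 16} has 5 elements.
|A × B| = |A| × |B| = 8 × 5 = 40

40


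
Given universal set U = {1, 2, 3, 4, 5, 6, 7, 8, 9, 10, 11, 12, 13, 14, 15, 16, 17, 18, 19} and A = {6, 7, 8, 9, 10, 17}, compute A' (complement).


Universal set U = {1, 2, 3, 4, 5, 6, 7, 8, 9, 10, 11, 12, 13, 14, 15, 16, 17, 18, 19}
Set A = {6, 7, 8, 9, 10, 17}
A' = U \ A = elements in U but not in A
Checking each element of U:
1 (not in A, include), 2 (not in A, include), 3 (not in A, include), 4 (not in A, include), 5 (not in A, include), 6 (in A, exclude), 7 (in A, exclude), 8 (in A, exclude), 9 (in A, exclude), 10 (in A, exclude), 11 (not in A, include), 12 (not in A, include), 13 (not in A, include), 14 (not in A, include), 15 (not in A, include), 16 (not in A, include), 17 (in A, exclude), 18 (not in A, include), 19 (not in A, include)
A' = {1, 2, 3, 4, 5, 11, 12, 13, 14, 15, 16, 18, 19}

{1, 2, 3, 4, 5, 11, 12, 13, 14, 15, 16, 18, 19}


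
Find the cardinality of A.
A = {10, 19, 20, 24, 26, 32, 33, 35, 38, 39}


Set A = {10, 19, 20, 24, 26, 32, 33, 35, 38, 39}
Listing elements: 10, 19, 20, 24, 26, 32, 33, 35, 38, 39
Counting: 10 elements
|A| = 10

10


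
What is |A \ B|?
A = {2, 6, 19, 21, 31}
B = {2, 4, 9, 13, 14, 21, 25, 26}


Set A = {2, 6, 19, 21, 31}
Set B = {2, 4, 9, 13, 14, 21, 25, 26}
A \ B = {6, 19, 31}
|A \ B| = 3

3


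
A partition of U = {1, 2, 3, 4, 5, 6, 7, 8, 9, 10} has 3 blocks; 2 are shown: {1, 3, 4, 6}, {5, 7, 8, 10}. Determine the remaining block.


U = {1, 2, 3, 4, 5, 6, 7, 8, 9, 10}
Shown blocks: {1, 3, 4, 6}, {5, 7, 8, 10}
A partition's blocks are pairwise disjoint and cover U, so the missing block = U \ (union of shown blocks).
Union of shown blocks: {1, 3, 4, 5, 6, 7, 8, 10}
Missing block = U \ (union) = {2, 9}

{2, 9}


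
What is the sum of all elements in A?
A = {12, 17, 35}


Set A = {12, 17, 35}
Sum = 12 + 17 + 35 = 64

64


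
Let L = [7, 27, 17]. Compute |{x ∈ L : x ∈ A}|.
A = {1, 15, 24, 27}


Set A = {1, 15, 24, 27}
Candidates: [7, 27, 17]
Check each candidate:
7 ∉ A, 27 ∈ A, 17 ∉ A
Count of candidates in A: 1

1


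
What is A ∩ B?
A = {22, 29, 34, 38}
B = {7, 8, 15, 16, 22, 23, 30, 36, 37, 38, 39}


Set A = {22, 29, 34, 38}
Set B = {7, 8, 15, 16, 22, 23, 30, 36, 37, 38, 39}
A ∩ B includes only elements in both sets.
Check each element of A against B:
22 ✓, 29 ✗, 34 ✗, 38 ✓
A ∩ B = {22, 38}

{22, 38}


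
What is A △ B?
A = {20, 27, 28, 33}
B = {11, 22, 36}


Set A = {20, 27, 28, 33}
Set B = {11, 22, 36}
A △ B = (A \ B) ∪ (B \ A)
Elements in A but not B: {20, 27, 28, 33}
Elements in B but not A: {11, 22, 36}
A △ B = {11, 20, 22, 27, 28, 33, 36}

{11, 20, 22, 27, 28, 33, 36}


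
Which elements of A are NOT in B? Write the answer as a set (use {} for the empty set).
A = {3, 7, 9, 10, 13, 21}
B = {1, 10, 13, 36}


Set A = {3, 7, 9, 10, 13, 21}
Set B = {1, 10, 13, 36}
Check each element of A against B:
3 ∉ B (include), 7 ∉ B (include), 9 ∉ B (include), 10 ∈ B, 13 ∈ B, 21 ∉ B (include)
Elements of A not in B: {3, 7, 9, 21}

{3, 7, 9, 21}


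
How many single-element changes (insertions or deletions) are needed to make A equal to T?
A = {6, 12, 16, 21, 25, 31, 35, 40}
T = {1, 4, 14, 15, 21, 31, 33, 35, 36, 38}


Set A = {6, 12, 16, 21, 25, 31, 35, 40}
Set T = {1, 4, 14, 15, 21, 31, 33, 35, 36, 38}
Elements to remove from A (in A, not in T): {6, 12, 16, 25, 40} → 5 removals
Elements to add to A (in T, not in A): {1, 4, 14, 15, 33, 36, 38} → 7 additions
Total edits = 5 + 7 = 12

12


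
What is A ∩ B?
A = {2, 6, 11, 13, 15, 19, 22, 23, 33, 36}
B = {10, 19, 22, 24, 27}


Set A = {2, 6, 11, 13, 15, 19, 22, 23, 33, 36}
Set B = {10, 19, 22, 24, 27}
A ∩ B includes only elements in both sets.
Check each element of A against B:
2 ✗, 6 ✗, 11 ✗, 13 ✗, 15 ✗, 19 ✓, 22 ✓, 23 ✗, 33 ✗, 36 ✗
A ∩ B = {19, 22}

{19, 22}


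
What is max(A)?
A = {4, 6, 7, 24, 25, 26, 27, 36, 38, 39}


Set A = {4, 6, 7, 24, 25, 26, 27, 36, 38, 39}
Elements in ascending order: 4, 6, 7, 24, 25, 26, 27, 36, 38, 39
The largest element is 39.

39


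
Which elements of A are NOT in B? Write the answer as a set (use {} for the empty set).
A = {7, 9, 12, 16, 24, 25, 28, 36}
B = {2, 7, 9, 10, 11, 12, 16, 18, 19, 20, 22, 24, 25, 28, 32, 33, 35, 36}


Set A = {7, 9, 12, 16, 24, 25, 28, 36}
Set B = {2, 7, 9, 10, 11, 12, 16, 18, 19, 20, 22, 24, 25, 28, 32, 33, 35, 36}
Check each element of A against B:
7 ∈ B, 9 ∈ B, 12 ∈ B, 16 ∈ B, 24 ∈ B, 25 ∈ B, 28 ∈ B, 36 ∈ B
Elements of A not in B: {}

{}


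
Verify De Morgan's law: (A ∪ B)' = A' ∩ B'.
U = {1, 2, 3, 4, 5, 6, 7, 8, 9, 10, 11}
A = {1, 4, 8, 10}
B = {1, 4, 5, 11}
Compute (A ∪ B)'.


U = {1, 2, 3, 4, 5, 6, 7, 8, 9, 10, 11}
A = {1, 4, 8, 10}, B = {1, 4, 5, 11}
A ∪ B = {1, 4, 5, 8, 10, 11}
(A ∪ B)' = U \ (A ∪ B) = {2, 3, 6, 7, 9}
Verification via A' ∩ B': A' = {2, 3, 5, 6, 7, 9, 11}, B' = {2, 3, 6, 7, 8, 9, 10}
A' ∩ B' = {2, 3, 6, 7, 9} ✓

{2, 3, 6, 7, 9}


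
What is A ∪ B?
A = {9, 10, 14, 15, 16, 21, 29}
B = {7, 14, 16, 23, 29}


Set A = {9, 10, 14, 15, 16, 21, 29}
Set B = {7, 14, 16, 23, 29}
A ∪ B includes all elements in either set.
Elements from A: {9, 10, 14, 15, 16, 21, 29}
Elements from B not already included: {7, 23}
A ∪ B = {7, 9, 10, 14, 15, 16, 21, 23, 29}

{7, 9, 10, 14, 15, 16, 21, 23, 29}


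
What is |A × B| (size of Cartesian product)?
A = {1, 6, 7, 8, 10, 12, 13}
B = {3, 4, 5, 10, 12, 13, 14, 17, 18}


Set A = {1, 6, 7, 8, 10, 12, 13} has 7 elements.
Set B = {3, 4, 5, 10, 12, 13, 14, 17, 18} has 9 elements.
|A × B| = |A| × |B| = 7 × 9 = 63

63


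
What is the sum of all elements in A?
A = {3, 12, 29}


Set A = {3, 12, 29}
Sum = 3 + 12 + 29 = 44

44


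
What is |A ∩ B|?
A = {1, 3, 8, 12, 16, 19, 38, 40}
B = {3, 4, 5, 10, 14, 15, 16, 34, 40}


Set A = {1, 3, 8, 12, 16, 19, 38, 40}
Set B = {3, 4, 5, 10, 14, 15, 16, 34, 40}
A ∩ B = {3, 16, 40}
|A ∩ B| = 3

3


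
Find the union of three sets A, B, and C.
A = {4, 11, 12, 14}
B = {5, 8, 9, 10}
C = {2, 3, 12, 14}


Set A = {4, 11, 12, 14}
Set B = {5, 8, 9, 10}
Set C = {2, 3, 12, 14}
First, A ∪ B = {4, 5, 8, 9, 10, 11, 12, 14}
Then, (A ∪ B) ∪ C = {2, 3, 4, 5, 8, 9, 10, 11, 12, 14}

{2, 3, 4, 5, 8, 9, 10, 11, 12, 14}


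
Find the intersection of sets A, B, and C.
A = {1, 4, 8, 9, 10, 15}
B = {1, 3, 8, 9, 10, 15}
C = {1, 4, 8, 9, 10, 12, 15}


Set A = {1, 4, 8, 9, 10, 15}
Set B = {1, 3, 8, 9, 10, 15}
Set C = {1, 4, 8, 9, 10, 12, 15}
First, A ∩ B = {1, 8, 9, 10, 15}
Then, (A ∩ B) ∩ C = {1, 8, 9, 10, 15}

{1, 8, 9, 10, 15}


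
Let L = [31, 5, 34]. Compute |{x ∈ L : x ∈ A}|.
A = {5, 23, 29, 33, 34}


Set A = {5, 23, 29, 33, 34}
Candidates: [31, 5, 34]
Check each candidate:
31 ∉ A, 5 ∈ A, 34 ∈ A
Count of candidates in A: 2

2


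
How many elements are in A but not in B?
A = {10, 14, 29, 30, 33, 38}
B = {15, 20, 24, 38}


Set A = {10, 14, 29, 30, 33, 38}
Set B = {15, 20, 24, 38}
A \ B = {10, 14, 29, 30, 33}
|A \ B| = 5

5


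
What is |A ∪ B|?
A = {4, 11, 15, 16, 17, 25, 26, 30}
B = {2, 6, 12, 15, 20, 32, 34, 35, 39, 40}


Set A = {4, 11, 15, 16, 17, 25, 26, 30}, |A| = 8
Set B = {2, 6, 12, 15, 20, 32, 34, 35, 39, 40}, |B| = 10
A ∩ B = {15}, |A ∩ B| = 1
|A ∪ B| = |A| + |B| - |A ∩ B| = 8 + 10 - 1 = 17

17


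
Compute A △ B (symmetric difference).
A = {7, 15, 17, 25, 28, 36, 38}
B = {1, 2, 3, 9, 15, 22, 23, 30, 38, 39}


Set A = {7, 15, 17, 25, 28, 36, 38}
Set B = {1, 2, 3, 9, 15, 22, 23, 30, 38, 39}
A △ B = (A \ B) ∪ (B \ A)
Elements in A but not B: {7, 17, 25, 28, 36}
Elements in B but not A: {1, 2, 3, 9, 22, 23, 30, 39}
A △ B = {1, 2, 3, 7, 9, 17, 22, 23, 25, 28, 30, 36, 39}

{1, 2, 3, 7, 9, 17, 22, 23, 25, 28, 30, 36, 39}


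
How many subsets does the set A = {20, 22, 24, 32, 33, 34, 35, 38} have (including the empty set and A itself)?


Set A = {20, 22, 24, 32, 33, 34, 35, 38}
|A| = 8
The power set P(A) contains all subsets of A.
|P(A)| = 2^|A| = 2^8 = 256

256


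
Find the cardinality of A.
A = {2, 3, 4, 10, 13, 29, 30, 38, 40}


Set A = {2, 3, 4, 10, 13, 29, 30, 38, 40}
Listing elements: 2, 3, 4, 10, 13, 29, 30, 38, 40
Counting: 9 elements
|A| = 9

9


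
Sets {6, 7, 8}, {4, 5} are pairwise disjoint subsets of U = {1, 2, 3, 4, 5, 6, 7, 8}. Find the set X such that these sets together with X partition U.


U = {1, 2, 3, 4, 5, 6, 7, 8}
Shown blocks: {6, 7, 8}, {4, 5}
A partition's blocks are pairwise disjoint and cover U, so the missing block = U \ (union of shown blocks).
Union of shown blocks: {4, 5, 6, 7, 8}
Missing block = U \ (union) = {1, 2, 3}

{1, 2, 3}


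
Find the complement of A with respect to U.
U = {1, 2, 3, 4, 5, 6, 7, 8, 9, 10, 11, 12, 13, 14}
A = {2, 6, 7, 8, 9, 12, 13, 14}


Universal set U = {1, 2, 3, 4, 5, 6, 7, 8, 9, 10, 11, 12, 13, 14}
Set A = {2, 6, 7, 8, 9, 12, 13, 14}
A' = U \ A = elements in U but not in A
Checking each element of U:
1 (not in A, include), 2 (in A, exclude), 3 (not in A, include), 4 (not in A, include), 5 (not in A, include), 6 (in A, exclude), 7 (in A, exclude), 8 (in A, exclude), 9 (in A, exclude), 10 (not in A, include), 11 (not in A, include), 12 (in A, exclude), 13 (in A, exclude), 14 (in A, exclude)
A' = {1, 3, 4, 5, 10, 11}

{1, 3, 4, 5, 10, 11}


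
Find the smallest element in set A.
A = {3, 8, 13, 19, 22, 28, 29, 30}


Set A = {3, 8, 13, 19, 22, 28, 29, 30}
Elements in ascending order: 3, 8, 13, 19, 22, 28, 29, 30
The smallest element is 3.

3


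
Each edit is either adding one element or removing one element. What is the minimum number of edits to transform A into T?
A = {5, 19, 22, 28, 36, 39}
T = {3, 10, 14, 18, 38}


Set A = {5, 19, 22, 28, 36, 39}
Set T = {3, 10, 14, 18, 38}
Elements to remove from A (in A, not in T): {5, 19, 22, 28, 36, 39} → 6 removals
Elements to add to A (in T, not in A): {3, 10, 14, 18, 38} → 5 additions
Total edits = 6 + 5 = 11

11


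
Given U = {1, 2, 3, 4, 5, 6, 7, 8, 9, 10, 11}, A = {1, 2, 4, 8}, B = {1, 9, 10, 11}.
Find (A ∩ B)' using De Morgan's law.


U = {1, 2, 3, 4, 5, 6, 7, 8, 9, 10, 11}
A = {1, 2, 4, 8}, B = {1, 9, 10, 11}
A ∩ B = {1}
(A ∩ B)' = U \ (A ∩ B) = {2, 3, 4, 5, 6, 7, 8, 9, 10, 11}
Verification via A' ∪ B': A' = {3, 5, 6, 7, 9, 10, 11}, B' = {2, 3, 4, 5, 6, 7, 8}
A' ∪ B' = {2, 3, 4, 5, 6, 7, 8, 9, 10, 11} ✓

{2, 3, 4, 5, 6, 7, 8, 9, 10, 11}


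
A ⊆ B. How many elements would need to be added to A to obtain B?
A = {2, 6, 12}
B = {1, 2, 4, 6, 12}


Set A = {2, 6, 12}, |A| = 3
Set B = {1, 2, 4, 6, 12}, |B| = 5
Since A ⊆ B: B \ A = {1, 4}
|B| - |A| = 5 - 3 = 2

2


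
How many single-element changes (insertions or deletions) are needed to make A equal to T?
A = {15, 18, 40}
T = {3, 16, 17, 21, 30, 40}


Set A = {15, 18, 40}
Set T = {3, 16, 17, 21, 30, 40}
Elements to remove from A (in A, not in T): {15, 18} → 2 removals
Elements to add to A (in T, not in A): {3, 16, 17, 21, 30} → 5 additions
Total edits = 2 + 5 = 7

7


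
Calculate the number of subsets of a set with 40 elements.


The set has 40 elements.
The power set contains all possible subsets.
|P(A)| = 2^|A| = 2^40 = 1099511627776

1099511627776


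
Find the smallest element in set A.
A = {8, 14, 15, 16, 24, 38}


Set A = {8, 14, 15, 16, 24, 38}
Elements in ascending order: 8, 14, 15, 16, 24, 38
The smallest element is 8.

8


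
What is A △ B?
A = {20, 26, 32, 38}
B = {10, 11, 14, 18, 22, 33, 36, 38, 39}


Set A = {20, 26, 32, 38}
Set B = {10, 11, 14, 18, 22, 33, 36, 38, 39}
A △ B = (A \ B) ∪ (B \ A)
Elements in A but not B: {20, 26, 32}
Elements in B but not A: {10, 11, 14, 18, 22, 33, 36, 39}
A △ B = {10, 11, 14, 18, 20, 22, 26, 32, 33, 36, 39}

{10, 11, 14, 18, 20, 22, 26, 32, 33, 36, 39}


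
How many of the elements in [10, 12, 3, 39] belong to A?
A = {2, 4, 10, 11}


Set A = {2, 4, 10, 11}
Candidates: [10, 12, 3, 39]
Check each candidate:
10 ∈ A, 12 ∉ A, 3 ∉ A, 39 ∉ A
Count of candidates in A: 1

1


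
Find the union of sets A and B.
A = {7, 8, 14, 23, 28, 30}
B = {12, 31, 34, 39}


Set A = {7, 8, 14, 23, 28, 30}
Set B = {12, 31, 34, 39}
A ∪ B includes all elements in either set.
Elements from A: {7, 8, 14, 23, 28, 30}
Elements from B not already included: {12, 31, 34, 39}
A ∪ B = {7, 8, 12, 14, 23, 28, 30, 31, 34, 39}

{7, 8, 12, 14, 23, 28, 30, 31, 34, 39}


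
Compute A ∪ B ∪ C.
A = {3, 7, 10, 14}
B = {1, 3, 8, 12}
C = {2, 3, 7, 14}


Set A = {3, 7, 10, 14}
Set B = {1, 3, 8, 12}
Set C = {2, 3, 7, 14}
First, A ∪ B = {1, 3, 7, 8, 10, 12, 14}
Then, (A ∪ B) ∪ C = {1, 2, 3, 7, 8, 10, 12, 14}

{1, 2, 3, 7, 8, 10, 12, 14}


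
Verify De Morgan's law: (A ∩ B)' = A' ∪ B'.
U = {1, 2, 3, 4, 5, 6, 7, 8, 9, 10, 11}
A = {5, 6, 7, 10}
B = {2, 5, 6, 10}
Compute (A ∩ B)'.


U = {1, 2, 3, 4, 5, 6, 7, 8, 9, 10, 11}
A = {5, 6, 7, 10}, B = {2, 5, 6, 10}
A ∩ B = {5, 6, 10}
(A ∩ B)' = U \ (A ∩ B) = {1, 2, 3, 4, 7, 8, 9, 11}
Verification via A' ∪ B': A' = {1, 2, 3, 4, 8, 9, 11}, B' = {1, 3, 4, 7, 8, 9, 11}
A' ∪ B' = {1, 2, 3, 4, 7, 8, 9, 11} ✓

{1, 2, 3, 4, 7, 8, 9, 11}


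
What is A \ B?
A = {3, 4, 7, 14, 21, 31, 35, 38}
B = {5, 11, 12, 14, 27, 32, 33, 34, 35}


Set A = {3, 4, 7, 14, 21, 31, 35, 38}
Set B = {5, 11, 12, 14, 27, 32, 33, 34, 35}
A \ B includes elements in A that are not in B.
Check each element of A:
3 (not in B, keep), 4 (not in B, keep), 7 (not in B, keep), 14 (in B, remove), 21 (not in B, keep), 31 (not in B, keep), 35 (in B, remove), 38 (not in B, keep)
A \ B = {3, 4, 7, 21, 31, 38}

{3, 4, 7, 21, 31, 38}


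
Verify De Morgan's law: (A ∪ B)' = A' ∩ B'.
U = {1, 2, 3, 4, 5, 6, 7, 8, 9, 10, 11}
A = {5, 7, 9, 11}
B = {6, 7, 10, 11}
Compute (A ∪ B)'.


U = {1, 2, 3, 4, 5, 6, 7, 8, 9, 10, 11}
A = {5, 7, 9, 11}, B = {6, 7, 10, 11}
A ∪ B = {5, 6, 7, 9, 10, 11}
(A ∪ B)' = U \ (A ∪ B) = {1, 2, 3, 4, 8}
Verification via A' ∩ B': A' = {1, 2, 3, 4, 6, 8, 10}, B' = {1, 2, 3, 4, 5, 8, 9}
A' ∩ B' = {1, 2, 3, 4, 8} ✓

{1, 2, 3, 4, 8}


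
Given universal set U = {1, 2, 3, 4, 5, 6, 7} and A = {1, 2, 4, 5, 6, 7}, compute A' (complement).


Universal set U = {1, 2, 3, 4, 5, 6, 7}
Set A = {1, 2, 4, 5, 6, 7}
A' = U \ A = elements in U but not in A
Checking each element of U:
1 (in A, exclude), 2 (in A, exclude), 3 (not in A, include), 4 (in A, exclude), 5 (in A, exclude), 6 (in A, exclude), 7 (in A, exclude)
A' = {3}

{3}


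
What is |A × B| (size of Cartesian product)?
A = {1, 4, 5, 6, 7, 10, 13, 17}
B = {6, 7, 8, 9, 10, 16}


Set A = {1, 4, 5, 6, 7, 10, 13, 17} has 8 elements.
Set B = {6, 7, 8, 9, 10, 16} has 6 elements.
|A × B| = |A| × |B| = 8 × 6 = 48

48


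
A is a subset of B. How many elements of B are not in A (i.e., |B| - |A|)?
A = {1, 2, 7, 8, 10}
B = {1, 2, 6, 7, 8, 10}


Set A = {1, 2, 7, 8, 10}, |A| = 5
Set B = {1, 2, 6, 7, 8, 10}, |B| = 6
Since A ⊆ B: B \ A = {6}
|B| - |A| = 6 - 5 = 1

1


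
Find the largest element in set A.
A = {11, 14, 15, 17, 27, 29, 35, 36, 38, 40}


Set A = {11, 14, 15, 17, 27, 29, 35, 36, 38, 40}
Elements in ascending order: 11, 14, 15, 17, 27, 29, 35, 36, 38, 40
The largest element is 40.

40


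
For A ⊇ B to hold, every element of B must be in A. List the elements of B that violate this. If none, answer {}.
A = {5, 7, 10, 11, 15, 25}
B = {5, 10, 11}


Set A = {5, 7, 10, 11, 15, 25}
Set B = {5, 10, 11}
Check each element of B against A:
5 ∈ A, 10 ∈ A, 11 ∈ A
Elements of B not in A: {}

{}


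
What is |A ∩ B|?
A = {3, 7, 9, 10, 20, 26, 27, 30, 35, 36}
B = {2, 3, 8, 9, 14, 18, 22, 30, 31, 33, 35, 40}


Set A = {3, 7, 9, 10, 20, 26, 27, 30, 35, 36}
Set B = {2, 3, 8, 9, 14, 18, 22, 30, 31, 33, 35, 40}
A ∩ B = {3, 9, 30, 35}
|A ∩ B| = 4

4


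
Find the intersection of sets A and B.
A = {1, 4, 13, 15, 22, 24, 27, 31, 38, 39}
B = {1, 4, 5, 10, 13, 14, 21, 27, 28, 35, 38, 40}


Set A = {1, 4, 13, 15, 22, 24, 27, 31, 38, 39}
Set B = {1, 4, 5, 10, 13, 14, 21, 27, 28, 35, 38, 40}
A ∩ B includes only elements in both sets.
Check each element of A against B:
1 ✓, 4 ✓, 13 ✓, 15 ✗, 22 ✗, 24 ✗, 27 ✓, 31 ✗, 38 ✓, 39 ✗
A ∩ B = {1, 4, 13, 27, 38}

{1, 4, 13, 27, 38}


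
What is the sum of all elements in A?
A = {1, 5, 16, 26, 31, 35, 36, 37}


Set A = {1, 5, 16, 26, 31, 35, 36, 37}
Sum = 1 + 5 + 16 + 26 + 31 + 35 + 36 + 37 = 187

187


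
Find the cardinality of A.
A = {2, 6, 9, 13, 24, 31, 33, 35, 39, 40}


Set A = {2, 6, 9, 13, 24, 31, 33, 35, 39, 40}
Listing elements: 2, 6, 9, 13, 24, 31, 33, 35, 39, 40
Counting: 10 elements
|A| = 10

10


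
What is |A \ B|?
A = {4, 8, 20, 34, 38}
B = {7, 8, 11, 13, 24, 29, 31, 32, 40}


Set A = {4, 8, 20, 34, 38}
Set B = {7, 8, 11, 13, 24, 29, 31, 32, 40}
A \ B = {4, 20, 34, 38}
|A \ B| = 4

4


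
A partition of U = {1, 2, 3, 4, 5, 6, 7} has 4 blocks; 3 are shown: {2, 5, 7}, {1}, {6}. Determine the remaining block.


U = {1, 2, 3, 4, 5, 6, 7}
Shown blocks: {2, 5, 7}, {1}, {6}
A partition's blocks are pairwise disjoint and cover U, so the missing block = U \ (union of shown blocks).
Union of shown blocks: {1, 2, 5, 6, 7}
Missing block = U \ (union) = {3, 4}

{3, 4}


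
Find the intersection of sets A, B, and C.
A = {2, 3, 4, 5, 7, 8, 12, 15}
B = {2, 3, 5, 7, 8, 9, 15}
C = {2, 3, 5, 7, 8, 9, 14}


Set A = {2, 3, 4, 5, 7, 8, 12, 15}
Set B = {2, 3, 5, 7, 8, 9, 15}
Set C = {2, 3, 5, 7, 8, 9, 14}
First, A ∩ B = {2, 3, 5, 7, 8, 15}
Then, (A ∩ B) ∩ C = {2, 3, 5, 7, 8}

{2, 3, 5, 7, 8}


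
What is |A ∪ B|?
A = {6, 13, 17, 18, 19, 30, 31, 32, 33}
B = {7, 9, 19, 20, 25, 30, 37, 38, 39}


Set A = {6, 13, 17, 18, 19, 30, 31, 32, 33}, |A| = 9
Set B = {7, 9, 19, 20, 25, 30, 37, 38, 39}, |B| = 9
A ∩ B = {19, 30}, |A ∩ B| = 2
|A ∪ B| = |A| + |B| - |A ∩ B| = 9 + 9 - 2 = 16

16


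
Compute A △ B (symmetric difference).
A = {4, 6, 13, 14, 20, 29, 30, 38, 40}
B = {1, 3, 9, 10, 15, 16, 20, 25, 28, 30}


Set A = {4, 6, 13, 14, 20, 29, 30, 38, 40}
Set B = {1, 3, 9, 10, 15, 16, 20, 25, 28, 30}
A △ B = (A \ B) ∪ (B \ A)
Elements in A but not B: {4, 6, 13, 14, 29, 38, 40}
Elements in B but not A: {1, 3, 9, 10, 15, 16, 25, 28}
A △ B = {1, 3, 4, 6, 9, 10, 13, 14, 15, 16, 25, 28, 29, 38, 40}

{1, 3, 4, 6, 9, 10, 13, 14, 15, 16, 25, 28, 29, 38, 40}


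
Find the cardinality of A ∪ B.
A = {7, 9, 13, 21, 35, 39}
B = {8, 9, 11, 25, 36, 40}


Set A = {7, 9, 13, 21, 35, 39}, |A| = 6
Set B = {8, 9, 11, 25, 36, 40}, |B| = 6
A ∩ B = {9}, |A ∩ B| = 1
|A ∪ B| = |A| + |B| - |A ∩ B| = 6 + 6 - 1 = 11

11


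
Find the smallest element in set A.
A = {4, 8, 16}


Set A = {4, 8, 16}
Elements in ascending order: 4, 8, 16
The smallest element is 4.

4


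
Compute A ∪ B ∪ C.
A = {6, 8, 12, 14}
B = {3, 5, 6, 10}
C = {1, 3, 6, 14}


Set A = {6, 8, 12, 14}
Set B = {3, 5, 6, 10}
Set C = {1, 3, 6, 14}
First, A ∪ B = {3, 5, 6, 8, 10, 12, 14}
Then, (A ∪ B) ∪ C = {1, 3, 5, 6, 8, 10, 12, 14}

{1, 3, 5, 6, 8, 10, 12, 14}


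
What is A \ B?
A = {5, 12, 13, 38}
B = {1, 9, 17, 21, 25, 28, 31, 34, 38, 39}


Set A = {5, 12, 13, 38}
Set B = {1, 9, 17, 21, 25, 28, 31, 34, 38, 39}
A \ B includes elements in A that are not in B.
Check each element of A:
5 (not in B, keep), 12 (not in B, keep), 13 (not in B, keep), 38 (in B, remove)
A \ B = {5, 12, 13}

{5, 12, 13}


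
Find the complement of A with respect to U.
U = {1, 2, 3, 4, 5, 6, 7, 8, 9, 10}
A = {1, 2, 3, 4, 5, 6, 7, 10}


Universal set U = {1, 2, 3, 4, 5, 6, 7, 8, 9, 10}
Set A = {1, 2, 3, 4, 5, 6, 7, 10}
A' = U \ A = elements in U but not in A
Checking each element of U:
1 (in A, exclude), 2 (in A, exclude), 3 (in A, exclude), 4 (in A, exclude), 5 (in A, exclude), 6 (in A, exclude), 7 (in A, exclude), 8 (not in A, include), 9 (not in A, include), 10 (in A, exclude)
A' = {8, 9}

{8, 9}


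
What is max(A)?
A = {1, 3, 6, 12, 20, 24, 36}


Set A = {1, 3, 6, 12, 20, 24, 36}
Elements in ascending order: 1, 3, 6, 12, 20, 24, 36
The largest element is 36.

36


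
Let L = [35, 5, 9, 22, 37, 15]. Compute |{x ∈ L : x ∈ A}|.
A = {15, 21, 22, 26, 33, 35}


Set A = {15, 21, 22, 26, 33, 35}
Candidates: [35, 5, 9, 22, 37, 15]
Check each candidate:
35 ∈ A, 5 ∉ A, 9 ∉ A, 22 ∈ A, 37 ∉ A, 15 ∈ A
Count of candidates in A: 3

3


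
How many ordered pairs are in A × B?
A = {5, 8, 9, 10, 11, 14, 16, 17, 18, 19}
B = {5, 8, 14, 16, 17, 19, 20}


Set A = {5, 8, 9, 10, 11, 14, 16, 17, 18, 19} has 10 elements.
Set B = {5, 8, 14, 16, 17, 19, 20} has 7 elements.
|A × B| = |A| × |B| = 10 × 7 = 70

70


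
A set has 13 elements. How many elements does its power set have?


The set has 13 elements.
The power set contains all possible subsets.
|P(A)| = 2^|A| = 2^13 = 8192

8192


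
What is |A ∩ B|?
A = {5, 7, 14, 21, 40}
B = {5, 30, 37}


Set A = {5, 7, 14, 21, 40}
Set B = {5, 30, 37}
A ∩ B = {5}
|A ∩ B| = 1

1


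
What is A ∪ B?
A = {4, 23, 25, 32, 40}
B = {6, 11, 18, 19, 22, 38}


Set A = {4, 23, 25, 32, 40}
Set B = {6, 11, 18, 19, 22, 38}
A ∪ B includes all elements in either set.
Elements from A: {4, 23, 25, 32, 40}
Elements from B not already included: {6, 11, 18, 19, 22, 38}
A ∪ B = {4, 6, 11, 18, 19, 22, 23, 25, 32, 38, 40}

{4, 6, 11, 18, 19, 22, 23, 25, 32, 38, 40}


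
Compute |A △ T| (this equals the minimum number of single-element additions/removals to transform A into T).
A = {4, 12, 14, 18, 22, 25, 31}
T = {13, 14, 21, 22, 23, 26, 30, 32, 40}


Set A = {4, 12, 14, 18, 22, 25, 31}
Set T = {13, 14, 21, 22, 23, 26, 30, 32, 40}
Elements to remove from A (in A, not in T): {4, 12, 18, 25, 31} → 5 removals
Elements to add to A (in T, not in A): {13, 21, 23, 26, 30, 32, 40} → 7 additions
Total edits = 5 + 7 = 12

12


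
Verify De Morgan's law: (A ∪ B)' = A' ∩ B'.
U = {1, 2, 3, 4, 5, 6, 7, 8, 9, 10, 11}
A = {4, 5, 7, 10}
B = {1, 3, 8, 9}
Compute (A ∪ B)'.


U = {1, 2, 3, 4, 5, 6, 7, 8, 9, 10, 11}
A = {4, 5, 7, 10}, B = {1, 3, 8, 9}
A ∪ B = {1, 3, 4, 5, 7, 8, 9, 10}
(A ∪ B)' = U \ (A ∪ B) = {2, 6, 11}
Verification via A' ∩ B': A' = {1, 2, 3, 6, 8, 9, 11}, B' = {2, 4, 5, 6, 7, 10, 11}
A' ∩ B' = {2, 6, 11} ✓

{2, 6, 11}


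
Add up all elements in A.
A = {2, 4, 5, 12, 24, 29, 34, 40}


Set A = {2, 4, 5, 12, 24, 29, 34, 40}
Sum = 2 + 4 + 5 + 12 + 24 + 29 + 34 + 40 = 150

150


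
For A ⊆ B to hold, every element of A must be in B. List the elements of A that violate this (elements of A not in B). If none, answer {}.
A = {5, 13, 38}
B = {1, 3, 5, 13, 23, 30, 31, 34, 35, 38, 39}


Set A = {5, 13, 38}
Set B = {1, 3, 5, 13, 23, 30, 31, 34, 35, 38, 39}
Check each element of A against B:
5 ∈ B, 13 ∈ B, 38 ∈ B
Elements of A not in B: {}

{}


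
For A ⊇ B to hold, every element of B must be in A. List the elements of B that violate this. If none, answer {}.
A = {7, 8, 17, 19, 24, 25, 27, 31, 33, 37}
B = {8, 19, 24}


Set A = {7, 8, 17, 19, 24, 25, 27, 31, 33, 37}
Set B = {8, 19, 24}
Check each element of B against A:
8 ∈ A, 19 ∈ A, 24 ∈ A
Elements of B not in A: {}

{}


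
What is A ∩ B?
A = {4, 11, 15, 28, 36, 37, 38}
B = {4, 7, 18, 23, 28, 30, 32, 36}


Set A = {4, 11, 15, 28, 36, 37, 38}
Set B = {4, 7, 18, 23, 28, 30, 32, 36}
A ∩ B includes only elements in both sets.
Check each element of A against B:
4 ✓, 11 ✗, 15 ✗, 28 ✓, 36 ✓, 37 ✗, 38 ✗
A ∩ B = {4, 28, 36}

{4, 28, 36}


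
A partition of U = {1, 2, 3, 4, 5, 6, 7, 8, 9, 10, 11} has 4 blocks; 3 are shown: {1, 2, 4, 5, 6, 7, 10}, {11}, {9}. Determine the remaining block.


U = {1, 2, 3, 4, 5, 6, 7, 8, 9, 10, 11}
Shown blocks: {1, 2, 4, 5, 6, 7, 10}, {11}, {9}
A partition's blocks are pairwise disjoint and cover U, so the missing block = U \ (union of shown blocks).
Union of shown blocks: {1, 2, 4, 5, 6, 7, 9, 10, 11}
Missing block = U \ (union) = {3, 8}

{3, 8}


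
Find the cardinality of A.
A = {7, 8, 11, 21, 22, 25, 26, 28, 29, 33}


Set A = {7, 8, 11, 21, 22, 25, 26, 28, 29, 33}
Listing elements: 7, 8, 11, 21, 22, 25, 26, 28, 29, 33
Counting: 10 elements
|A| = 10

10


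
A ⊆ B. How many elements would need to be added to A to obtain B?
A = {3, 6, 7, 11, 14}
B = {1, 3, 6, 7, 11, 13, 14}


Set A = {3, 6, 7, 11, 14}, |A| = 5
Set B = {1, 3, 6, 7, 11, 13, 14}, |B| = 7
Since A ⊆ B: B \ A = {1, 13}
|B| - |A| = 7 - 5 = 2

2


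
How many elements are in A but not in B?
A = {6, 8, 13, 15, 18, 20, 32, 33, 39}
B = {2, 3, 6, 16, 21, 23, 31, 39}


Set A = {6, 8, 13, 15, 18, 20, 32, 33, 39}
Set B = {2, 3, 6, 16, 21, 23, 31, 39}
A \ B = {8, 13, 15, 18, 20, 32, 33}
|A \ B| = 7

7


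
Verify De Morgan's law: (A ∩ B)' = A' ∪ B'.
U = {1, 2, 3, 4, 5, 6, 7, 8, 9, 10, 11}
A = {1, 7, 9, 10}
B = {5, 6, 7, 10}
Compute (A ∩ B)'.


U = {1, 2, 3, 4, 5, 6, 7, 8, 9, 10, 11}
A = {1, 7, 9, 10}, B = {5, 6, 7, 10}
A ∩ B = {7, 10}
(A ∩ B)' = U \ (A ∩ B) = {1, 2, 3, 4, 5, 6, 8, 9, 11}
Verification via A' ∪ B': A' = {2, 3, 4, 5, 6, 8, 11}, B' = {1, 2, 3, 4, 8, 9, 11}
A' ∪ B' = {1, 2, 3, 4, 5, 6, 8, 9, 11} ✓

{1, 2, 3, 4, 5, 6, 8, 9, 11}


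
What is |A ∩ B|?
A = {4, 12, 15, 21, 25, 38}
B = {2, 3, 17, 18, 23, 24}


Set A = {4, 12, 15, 21, 25, 38}
Set B = {2, 3, 17, 18, 23, 24}
A ∩ B = {}
|A ∩ B| = 0

0


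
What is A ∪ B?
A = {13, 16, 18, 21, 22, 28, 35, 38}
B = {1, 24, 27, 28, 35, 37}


Set A = {13, 16, 18, 21, 22, 28, 35, 38}
Set B = {1, 24, 27, 28, 35, 37}
A ∪ B includes all elements in either set.
Elements from A: {13, 16, 18, 21, 22, 28, 35, 38}
Elements from B not already included: {1, 24, 27, 37}
A ∪ B = {1, 13, 16, 18, 21, 22, 24, 27, 28, 35, 37, 38}

{1, 13, 16, 18, 21, 22, 24, 27, 28, 35, 37, 38}


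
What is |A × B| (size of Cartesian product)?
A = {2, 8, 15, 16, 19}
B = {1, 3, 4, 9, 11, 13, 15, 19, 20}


Set A = {2, 8, 15, 16, 19} has 5 elements.
Set B = {1, 3, 4, 9, 11, 13, 15, 19, 20} has 9 elements.
|A × B| = |A| × |B| = 5 × 9 = 45

45


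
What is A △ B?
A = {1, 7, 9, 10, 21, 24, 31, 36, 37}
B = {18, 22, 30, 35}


Set A = {1, 7, 9, 10, 21, 24, 31, 36, 37}
Set B = {18, 22, 30, 35}
A △ B = (A \ B) ∪ (B \ A)
Elements in A but not B: {1, 7, 9, 10, 21, 24, 31, 36, 37}
Elements in B but not A: {18, 22, 30, 35}
A △ B = {1, 7, 9, 10, 18, 21, 22, 24, 30, 31, 35, 36, 37}

{1, 7, 9, 10, 18, 21, 22, 24, 30, 31, 35, 36, 37}


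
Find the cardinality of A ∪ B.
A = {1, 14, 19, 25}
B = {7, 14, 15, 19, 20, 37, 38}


Set A = {1, 14, 19, 25}, |A| = 4
Set B = {7, 14, 15, 19, 20, 37, 38}, |B| = 7
A ∩ B = {14, 19}, |A ∩ B| = 2
|A ∪ B| = |A| + |B| - |A ∩ B| = 4 + 7 - 2 = 9

9


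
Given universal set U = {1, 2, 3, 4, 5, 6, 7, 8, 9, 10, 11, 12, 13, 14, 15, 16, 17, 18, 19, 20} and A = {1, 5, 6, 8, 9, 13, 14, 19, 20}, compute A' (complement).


Universal set U = {1, 2, 3, 4, 5, 6, 7, 8, 9, 10, 11, 12, 13, 14, 15, 16, 17, 18, 19, 20}
Set A = {1, 5, 6, 8, 9, 13, 14, 19, 20}
A' = U \ A = elements in U but not in A
Checking each element of U:
1 (in A, exclude), 2 (not in A, include), 3 (not in A, include), 4 (not in A, include), 5 (in A, exclude), 6 (in A, exclude), 7 (not in A, include), 8 (in A, exclude), 9 (in A, exclude), 10 (not in A, include), 11 (not in A, include), 12 (not in A, include), 13 (in A, exclude), 14 (in A, exclude), 15 (not in A, include), 16 (not in A, include), 17 (not in A, include), 18 (not in A, include), 19 (in A, exclude), 20 (in A, exclude)
A' = {2, 3, 4, 7, 10, 11, 12, 15, 16, 17, 18}

{2, 3, 4, 7, 10, 11, 12, 15, 16, 17, 18}


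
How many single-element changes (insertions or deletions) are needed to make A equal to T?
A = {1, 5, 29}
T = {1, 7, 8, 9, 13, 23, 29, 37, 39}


Set A = {1, 5, 29}
Set T = {1, 7, 8, 9, 13, 23, 29, 37, 39}
Elements to remove from A (in A, not in T): {5} → 1 removals
Elements to add to A (in T, not in A): {7, 8, 9, 13, 23, 37, 39} → 7 additions
Total edits = 1 + 7 = 8

8


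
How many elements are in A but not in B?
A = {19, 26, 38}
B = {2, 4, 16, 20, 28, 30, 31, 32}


Set A = {19, 26, 38}
Set B = {2, 4, 16, 20, 28, 30, 31, 32}
A \ B = {19, 26, 38}
|A \ B| = 3

3


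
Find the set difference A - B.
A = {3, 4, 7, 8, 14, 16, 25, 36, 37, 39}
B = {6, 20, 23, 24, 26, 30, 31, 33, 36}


Set A = {3, 4, 7, 8, 14, 16, 25, 36, 37, 39}
Set B = {6, 20, 23, 24, 26, 30, 31, 33, 36}
A \ B includes elements in A that are not in B.
Check each element of A:
3 (not in B, keep), 4 (not in B, keep), 7 (not in B, keep), 8 (not in B, keep), 14 (not in B, keep), 16 (not in B, keep), 25 (not in B, keep), 36 (in B, remove), 37 (not in B, keep), 39 (not in B, keep)
A \ B = {3, 4, 7, 8, 14, 16, 25, 37, 39}

{3, 4, 7, 8, 14, 16, 25, 37, 39}


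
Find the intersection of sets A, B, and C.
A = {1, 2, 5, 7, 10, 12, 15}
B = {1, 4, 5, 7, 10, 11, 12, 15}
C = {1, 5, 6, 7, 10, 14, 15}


Set A = {1, 2, 5, 7, 10, 12, 15}
Set B = {1, 4, 5, 7, 10, 11, 12, 15}
Set C = {1, 5, 6, 7, 10, 14, 15}
First, A ∩ B = {1, 5, 7, 10, 12, 15}
Then, (A ∩ B) ∩ C = {1, 5, 7, 10, 15}

{1, 5, 7, 10, 15}


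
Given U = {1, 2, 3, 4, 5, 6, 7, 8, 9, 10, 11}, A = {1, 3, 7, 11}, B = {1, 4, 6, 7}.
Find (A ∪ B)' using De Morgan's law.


U = {1, 2, 3, 4, 5, 6, 7, 8, 9, 10, 11}
A = {1, 3, 7, 11}, B = {1, 4, 6, 7}
A ∪ B = {1, 3, 4, 6, 7, 11}
(A ∪ B)' = U \ (A ∪ B) = {2, 5, 8, 9, 10}
Verification via A' ∩ B': A' = {2, 4, 5, 6, 8, 9, 10}, B' = {2, 3, 5, 8, 9, 10, 11}
A' ∩ B' = {2, 5, 8, 9, 10} ✓

{2, 5, 8, 9, 10}


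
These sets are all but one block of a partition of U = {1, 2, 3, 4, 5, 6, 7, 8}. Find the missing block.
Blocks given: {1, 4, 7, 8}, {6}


U = {1, 2, 3, 4, 5, 6, 7, 8}
Shown blocks: {1, 4, 7, 8}, {6}
A partition's blocks are pairwise disjoint and cover U, so the missing block = U \ (union of shown blocks).
Union of shown blocks: {1, 4, 6, 7, 8}
Missing block = U \ (union) = {2, 3, 5}

{2, 3, 5}


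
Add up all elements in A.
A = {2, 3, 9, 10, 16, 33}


Set A = {2, 3, 9, 10, 16, 33}
Sum = 2 + 3 + 9 + 10 + 16 + 33 = 73

73


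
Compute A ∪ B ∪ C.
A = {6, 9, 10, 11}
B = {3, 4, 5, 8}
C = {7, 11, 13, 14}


Set A = {6, 9, 10, 11}
Set B = {3, 4, 5, 8}
Set C = {7, 11, 13, 14}
First, A ∪ B = {3, 4, 5, 6, 8, 9, 10, 11}
Then, (A ∪ B) ∪ C = {3, 4, 5, 6, 7, 8, 9, 10, 11, 13, 14}

{3, 4, 5, 6, 7, 8, 9, 10, 11, 13, 14}


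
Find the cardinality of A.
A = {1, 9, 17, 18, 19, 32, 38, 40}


Set A = {1, 9, 17, 18, 19, 32, 38, 40}
Listing elements: 1, 9, 17, 18, 19, 32, 38, 40
Counting: 8 elements
|A| = 8

8


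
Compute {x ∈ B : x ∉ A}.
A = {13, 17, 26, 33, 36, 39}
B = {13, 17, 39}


Set A = {13, 17, 26, 33, 36, 39}
Set B = {13, 17, 39}
Check each element of B against A:
13 ∈ A, 17 ∈ A, 39 ∈ A
Elements of B not in A: {}

{}


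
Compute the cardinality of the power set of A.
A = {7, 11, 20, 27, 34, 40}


Set A = {7, 11, 20, 27, 34, 40}
|A| = 6
The power set P(A) contains all subsets of A.
|P(A)| = 2^|A| = 2^6 = 64

64


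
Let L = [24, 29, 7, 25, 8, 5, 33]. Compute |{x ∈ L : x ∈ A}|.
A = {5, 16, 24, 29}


Set A = {5, 16, 24, 29}
Candidates: [24, 29, 7, 25, 8, 5, 33]
Check each candidate:
24 ∈ A, 29 ∈ A, 7 ∉ A, 25 ∉ A, 8 ∉ A, 5 ∈ A, 33 ∉ A
Count of candidates in A: 3

3


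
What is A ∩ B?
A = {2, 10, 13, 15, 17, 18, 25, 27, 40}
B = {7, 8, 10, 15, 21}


Set A = {2, 10, 13, 15, 17, 18, 25, 27, 40}
Set B = {7, 8, 10, 15, 21}
A ∩ B includes only elements in both sets.
Check each element of A against B:
2 ✗, 10 ✓, 13 ✗, 15 ✓, 17 ✗, 18 ✗, 25 ✗, 27 ✗, 40 ✗
A ∩ B = {10, 15}

{10, 15}
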